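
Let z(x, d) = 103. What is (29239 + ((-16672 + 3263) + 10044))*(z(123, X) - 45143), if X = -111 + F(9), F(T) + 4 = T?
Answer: -1165364960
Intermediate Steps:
F(T) = -4 + T
X = -106 (X = -111 + (-4 + 9) = -111 + 5 = -106)
(29239 + ((-16672 + 3263) + 10044))*(z(123, X) - 45143) = (29239 + ((-16672 + 3263) + 10044))*(103 - 45143) = (29239 + (-13409 + 10044))*(-45040) = (29239 - 3365)*(-45040) = 25874*(-45040) = -1165364960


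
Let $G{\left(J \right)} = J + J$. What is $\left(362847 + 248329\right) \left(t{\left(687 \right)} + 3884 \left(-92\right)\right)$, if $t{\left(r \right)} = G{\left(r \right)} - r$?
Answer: $-217970419816$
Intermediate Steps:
$G{\left(J \right)} = 2 J$
$t{\left(r \right)} = r$ ($t{\left(r \right)} = 2 r - r = r$)
$\left(362847 + 248329\right) \left(t{\left(687 \right)} + 3884 \left(-92\right)\right) = \left(362847 + 248329\right) \left(687 + 3884 \left(-92\right)\right) = 611176 \left(687 - 357328\right) = 611176 \left(-356641\right) = -217970419816$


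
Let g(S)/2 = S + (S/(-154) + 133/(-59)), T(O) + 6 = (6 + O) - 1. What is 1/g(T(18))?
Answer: 4543/132977 ≈ 0.034164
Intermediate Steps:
T(O) = -1 + O (T(O) = -6 + ((6 + O) - 1) = -6 + (5 + O) = -1 + O)
g(S) = -266/59 + 153*S/77 (g(S) = 2*(S + (S/(-154) + 133/(-59))) = 2*(S + (S*(-1/154) + 133*(-1/59))) = 2*(S + (-S/154 - 133/59)) = 2*(S + (-133/59 - S/154)) = 2*(-133/59 + 153*S/154) = -266/59 + 153*S/77)
1/g(T(18)) = 1/(-266/59 + 153*(-1 + 18)/77) = 1/(-266/59 + (153/77)*17) = 1/(-266/59 + 2601/77) = 1/(132977/4543) = 4543/132977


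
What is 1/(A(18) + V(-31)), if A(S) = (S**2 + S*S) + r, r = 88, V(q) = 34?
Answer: 1/770 ≈ 0.0012987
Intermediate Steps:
A(S) = 88 + 2*S**2 (A(S) = (S**2 + S*S) + 88 = (S**2 + S**2) + 88 = 2*S**2 + 88 = 88 + 2*S**2)
1/(A(18) + V(-31)) = 1/((88 + 2*18**2) + 34) = 1/((88 + 2*324) + 34) = 1/((88 + 648) + 34) = 1/(736 + 34) = 1/770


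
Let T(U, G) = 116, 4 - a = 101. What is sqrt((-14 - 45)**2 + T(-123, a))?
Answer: sqrt(3597) ≈ 59.975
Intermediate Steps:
a = -97 (a = 4 - 1*101 = 4 - 101 = -97)
sqrt((-14 - 45)**2 + T(-123, a)) = sqrt((-14 - 45)**2 + 116) = sqrt((-59)**2 + 116) = sqrt(3481 + 116) = sqrt(3597)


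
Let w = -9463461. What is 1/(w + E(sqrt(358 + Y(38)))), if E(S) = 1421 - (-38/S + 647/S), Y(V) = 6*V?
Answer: -792107920/7494956823303817 + 87*sqrt(586)/7494956823303817 ≈ -1.0569e-7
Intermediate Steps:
E(S) = 1421 - 609/S
1/(w + E(sqrt(358 + Y(38)))) = 1/(-9463461 + (1421 - 609/sqrt(358 + 6*38))) = 1/(-9463461 + (1421 - 609/sqrt(358 + 228))) = 1/(-9463461 + (1421 - 609*sqrt(586)/586)) = 1/(-9462040 - 609*sqrt(586)/586)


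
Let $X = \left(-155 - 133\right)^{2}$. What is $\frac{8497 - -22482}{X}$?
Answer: $\frac{30979}{82944} \approx 0.37349$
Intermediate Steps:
$X = 82944$ ($X = \left(-288\right)^{2} = 82944$)
$\frac{8497 - -22482}{X} = \frac{8497 - -22482}{82944} = \left(8497 + 22482\right) \frac{1}{82944} = 30979 \cdot \frac{1}{82944} = \frac{30979}{82944}$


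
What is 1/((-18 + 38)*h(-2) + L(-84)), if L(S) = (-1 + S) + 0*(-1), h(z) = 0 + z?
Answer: -1/125 ≈ -0.0080000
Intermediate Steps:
h(z) = z
L(S) = -1 + S (L(S) = (-1 + S) + 0 = -1 + S)
1/((-18 + 38)*h(-2) + L(-84)) = 1/((-18 + 38)*(-2) + (-1 - 84)) = 1/(20*(-2) - 85) = 1/(-40 - 85) = 1/(-125) = -1/125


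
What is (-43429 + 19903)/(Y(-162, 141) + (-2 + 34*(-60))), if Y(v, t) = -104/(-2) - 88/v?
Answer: 952803/80573 ≈ 11.825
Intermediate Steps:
Y(v, t) = 52 - 88/v (Y(v, t) = -104*(-½) - 88/v = 52 - 88/v)
(-43429 + 19903)/(Y(-162, 141) + (-2 + 34*(-60))) = (-43429 + 19903)/((52 - 88/(-162)) + (-2 + 34*(-60))) = -23526/((52 - 88*(-1/162)) + (-2 - 2040)) = -23526/((52 + 44/81) - 2042) = -23526/(4256/81 - 2042) = -23526/(-161146/81) = -23526*(-81/161146) = 952803/80573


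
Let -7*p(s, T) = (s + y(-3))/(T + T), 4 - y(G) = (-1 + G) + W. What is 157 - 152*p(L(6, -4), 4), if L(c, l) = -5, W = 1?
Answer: 1137/7 ≈ 162.43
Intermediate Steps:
y(G) = 4 - G (y(G) = 4 - ((-1 + G) + 1) = 4 - G)
p(s, T) = -(7 + s)/(14*T) (p(s, T) = -(s + (4 - 1*(-3)))/(7*(T + T)) = -(s + (4 + 3))/(7*(2*T)) = -(s + 7)*1/(2*T)/7 = -(7 + s)*1/(2*T)/7 = -(7 + s)/(14*T))
157 - 152*p(L(6, -4), 4) = 157 - 76*(-7 - 1*(-5))/(7*4) = 157 - 76*(-7 + 5)/(7*4) = 157 - 76*(-2)/(7*4) = 157 - 152*(-1/28) = 157 + 38/7 = 1137/7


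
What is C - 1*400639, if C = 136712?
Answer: -263927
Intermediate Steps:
C - 1*400639 = 136712 - 1*400639 = 136712 - 400639 = -263927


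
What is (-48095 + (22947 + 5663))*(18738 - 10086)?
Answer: -168584220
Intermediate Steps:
(-48095 + (22947 + 5663))*(18738 - 10086) = (-48095 + 28610)*8652 = -19485*8652 = -168584220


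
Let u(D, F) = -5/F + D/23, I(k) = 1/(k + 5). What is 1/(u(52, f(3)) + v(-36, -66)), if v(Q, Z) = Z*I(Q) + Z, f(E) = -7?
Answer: -4991/303931 ≈ -0.016421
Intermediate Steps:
I(k) = 1/(5 + k)
v(Q, Z) = Z + Z/(5 + Q) (v(Q, Z) = Z/(5 + Q) + Z = Z + Z/(5 + Q))
u(D, F) = -5/F + D/23 (u(D, F) = -5/F + D*(1/23) = -5/F + D/23)
1/(u(52, f(3)) + v(-36, -66)) = 1/((-5/(-7) + (1/23)*52) - 66*(6 - 36)/(5 - 36)) = 1/((-5*(-⅐) + 52/23) - 66*(-30)/(-31)) = 1/((5/7 + 52/23) - 66*(-1/31)*(-30)) = 1/(479/161 - 1980/31) = 1/(-303931/4991) = -4991/303931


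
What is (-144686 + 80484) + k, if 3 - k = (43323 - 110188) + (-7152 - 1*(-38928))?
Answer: -29110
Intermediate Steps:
k = 35092 (k = 3 - ((43323 - 110188) + (-7152 - 1*(-38928))) = 3 - (-66865 + (-7152 + 38928)) = 3 - (-66865 + 31776) = 3 - 1*(-35089) = 3 + 35089 = 35092)
(-144686 + 80484) + k = (-144686 + 80484) + 35092 = -64202 + 35092 = -29110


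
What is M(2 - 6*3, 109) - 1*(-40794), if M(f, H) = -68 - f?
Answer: 40742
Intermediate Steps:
M(2 - 6*3, 109) - 1*(-40794) = (-68 - (2 - 6*3)) - 1*(-40794) = (-68 - (2 - 18)) + 40794 = (-68 - 1*(-16)) + 40794 = (-68 + 16) + 40794 = -52 + 40794 = 40742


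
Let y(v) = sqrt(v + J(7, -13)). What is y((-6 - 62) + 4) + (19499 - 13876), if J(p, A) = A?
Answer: 5623 + I*sqrt(77) ≈ 5623.0 + 8.775*I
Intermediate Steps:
y(v) = sqrt(-13 + v) (y(v) = sqrt(v - 13) = sqrt(-13 + v))
y((-6 - 62) + 4) + (19499 - 13876) = sqrt(-13 + ((-6 - 62) + 4)) + (19499 - 13876) = sqrt(-13 + (-68 + 4)) + 5623 = sqrt(-13 - 64) + 5623 = sqrt(-77) + 5623 = I*sqrt(77) + 5623 = 5623 + I*sqrt(77)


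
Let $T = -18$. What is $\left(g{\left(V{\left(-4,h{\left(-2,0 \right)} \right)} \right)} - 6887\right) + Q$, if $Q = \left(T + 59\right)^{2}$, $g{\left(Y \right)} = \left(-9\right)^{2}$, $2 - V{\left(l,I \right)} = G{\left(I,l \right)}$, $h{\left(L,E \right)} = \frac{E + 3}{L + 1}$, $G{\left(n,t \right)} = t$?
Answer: $-5125$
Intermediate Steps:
$h{\left(L,E \right)} = \frac{3 + E}{1 + L}$
$V{\left(l,I \right)} = 2 - l$
$g{\left(Y \right)} = 81$
$Q = 1681$ ($Q = \left(-18 + 59\right)^{2} = 41^{2} = 1681$)
$\left(g{\left(V{\left(-4,h{\left(-2,0 \right)} \right)} \right)} - 6887\right) + Q = \left(81 - 6887\right) + 1681 = -6806 + 1681 = -5125$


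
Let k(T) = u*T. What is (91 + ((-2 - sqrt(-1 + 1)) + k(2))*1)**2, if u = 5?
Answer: 9801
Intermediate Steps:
k(T) = 5*T
(91 + ((-2 - sqrt(-1 + 1)) + k(2))*1)**2 = (91 + ((-2 - sqrt(-1 + 1)) + 5*2)*1)**2 = (91 + ((-2 - sqrt(0)) + 10)*1)**2 = (91 + ((-2 - 1*0) + 10)*1)**2 = (91 + ((-2 + 0) + 10)*1)**2 = (91 + (-2 + 10)*1)**2 = (91 + 8*1)**2 = (91 + 8)**2 = 99**2 = 9801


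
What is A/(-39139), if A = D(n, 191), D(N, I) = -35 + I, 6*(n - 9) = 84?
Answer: -156/39139 ≈ -0.0039858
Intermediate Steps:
n = 23 (n = 9 + (⅙)*84 = 9 + 14 = 23)
A = 156 (A = -35 + 191 = 156)
A/(-39139) = 156/(-39139) = 156*(-1/39139) = -156/39139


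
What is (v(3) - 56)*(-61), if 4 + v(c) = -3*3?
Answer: 4209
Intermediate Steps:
v(c) = -13 (v(c) = -4 - 3*3 = -4 - 9 = -13)
(v(3) - 56)*(-61) = (-13 - 56)*(-61) = -69*(-61) = 4209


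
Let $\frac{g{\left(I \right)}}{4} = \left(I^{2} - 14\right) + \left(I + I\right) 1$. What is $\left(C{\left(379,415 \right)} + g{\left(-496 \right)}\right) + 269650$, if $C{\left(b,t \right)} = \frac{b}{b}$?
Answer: $1249691$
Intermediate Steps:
$C{\left(b,t \right)} = 1$
$g{\left(I \right)} = -56 + 4 I^{2} + 8 I$ ($g{\left(I \right)} = 4 \left(\left(I^{2} - 14\right) + \left(I + I\right) 1\right) = 4 \left(\left(I^{2} - 14\right) + 2 I 1\right) = 4 \left(\left(-14 + I^{2}\right) + 2 I\right) = 4 \left(-14 + I^{2} + 2 I\right) = -56 + 4 I^{2} + 8 I$)
$\left(C{\left(379,415 \right)} + g{\left(-496 \right)}\right) + 269650 = \left(1 + \left(-56 + 4 \left(-496\right)^{2} + 8 \left(-496\right)\right)\right) + 269650 = \left(1 - -980040\right) + 269650 = \left(1 + 980040\right) + 269650 = 980041 + 269650 = 1249691$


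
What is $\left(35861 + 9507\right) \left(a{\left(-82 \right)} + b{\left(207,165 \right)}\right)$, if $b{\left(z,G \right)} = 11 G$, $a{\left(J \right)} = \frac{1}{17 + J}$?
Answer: $\frac{5352244432}{65} \approx 8.2342 \cdot 10^{7}$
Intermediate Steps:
$\left(35861 + 9507\right) \left(a{\left(-82 \right)} + b{\left(207,165 \right)}\right) = \left(35861 + 9507\right) \left(\frac{1}{17 - 82} + 11 \cdot 165\right) = 45368 \left(\frac{1}{-65} + 1815\right) = 45368 \left(- \frac{1}{65} + 1815\right) = 45368 \cdot \frac{117974}{65} = \frac{5352244432}{65}$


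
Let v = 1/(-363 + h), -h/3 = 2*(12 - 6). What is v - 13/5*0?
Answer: -1/399 ≈ -0.0025063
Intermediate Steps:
h = -36 (h = -6*(12 - 6) = -6*6 = -3*12 = -36)
v = -1/399 (v = 1/(-363 - 36) = 1/(-399) = -1/399 ≈ -0.0025063)
v - 13/5*0 = -1/399 - 13/5*0 = -1/399 + 0 = -1/399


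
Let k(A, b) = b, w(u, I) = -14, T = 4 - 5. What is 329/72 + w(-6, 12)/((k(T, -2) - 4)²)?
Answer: 301/72 ≈ 4.1806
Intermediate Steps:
T = -1
329/72 + w(-6, 12)/((k(T, -2) - 4)²) = 329/72 - 14/(-2 - 4)² = 329*(1/72) - 14/((-6)²) = 329/72 - 14/36 = 329/72 - 14*1/36 = 329/72 - 7/18 = 301/72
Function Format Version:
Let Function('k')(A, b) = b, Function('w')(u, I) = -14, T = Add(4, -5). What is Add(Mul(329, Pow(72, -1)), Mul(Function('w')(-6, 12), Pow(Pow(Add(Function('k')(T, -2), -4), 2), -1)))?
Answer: Rational(301, 72) ≈ 4.1806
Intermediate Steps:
T = -1
Add(Mul(329, Pow(72, -1)), Mul(Function('w')(-6, 12), Pow(Pow(Add(Function('k')(T, -2), -4), 2), -1))) = Add(Mul(329, Pow(72, -1)), Mul(-14, Pow(Pow(Add(-2, -4), 2), -1))) = Add(Mul(329, Rational(1, 72)), Mul(-14, Pow(Pow(-6, 2), -1))) = Add(Rational(329, 72), Mul(-14, Pow(36, -1))) = Add(Rational(329, 72), Mul(-14, Rational(1, 36))) = Add(Rational(329, 72), Rational(-7, 18)) = Rational(301, 72)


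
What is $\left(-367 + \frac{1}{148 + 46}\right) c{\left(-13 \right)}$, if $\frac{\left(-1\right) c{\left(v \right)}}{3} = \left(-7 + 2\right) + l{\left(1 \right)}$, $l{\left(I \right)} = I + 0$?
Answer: $- \frac{427182}{97} \approx -4403.9$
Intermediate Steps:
$l{\left(I \right)} = I$
$c{\left(v \right)} = 12$ ($c{\left(v \right)} = - 3 \left(\left(-7 + 2\right) + 1\right) = - 3 \left(-5 + 1\right) = \left(-3\right) \left(-4\right) = 12$)
$\left(-367 + \frac{1}{148 + 46}\right) c{\left(-13 \right)} = \left(-367 + \frac{1}{148 + 46}\right) 12 = \left(-367 + \frac{1}{194}\right) 12 = \left(- \frac{71197}{194}\right) 12 = - \frac{427182}{97}$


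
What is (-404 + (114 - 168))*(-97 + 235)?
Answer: -63204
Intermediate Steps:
(-404 + (114 - 168))*(-97 + 235) = (-404 - 54)*138 = -458*138 = -63204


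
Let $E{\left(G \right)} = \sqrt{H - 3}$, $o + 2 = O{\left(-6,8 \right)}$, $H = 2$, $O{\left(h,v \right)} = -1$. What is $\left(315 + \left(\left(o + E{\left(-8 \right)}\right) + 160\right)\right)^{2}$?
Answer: $\left(472 + i\right)^{2} \approx 2.2278 \cdot 10^{5} + 944.0 i$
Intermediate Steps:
$o = -3$ ($o = -2 - 1 = -3$)
$E{\left(G \right)} = i$ ($E{\left(G \right)} = \sqrt{2 - 3} = \sqrt{-1} = i$)
$\left(315 + \left(\left(o + E{\left(-8 \right)}\right) + 160\right)\right)^{2} = \left(315 + \left(\left(-3 + i\right) + 160\right)\right)^{2} = \left(315 + \left(157 + i\right)\right)^{2} = \left(472 + i\right)^{2}$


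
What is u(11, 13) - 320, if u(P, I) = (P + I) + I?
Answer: -283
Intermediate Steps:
u(P, I) = P + 2*I (u(P, I) = (I + P) + I = P + 2*I)
u(11, 13) - 320 = (11 + 2*13) - 320 = (11 + 26) - 320 = 37 - 320 = -283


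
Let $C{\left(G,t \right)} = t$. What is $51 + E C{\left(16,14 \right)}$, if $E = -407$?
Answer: $-5647$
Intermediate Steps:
$51 + E C{\left(16,14 \right)} = 51 - 5698 = -5647$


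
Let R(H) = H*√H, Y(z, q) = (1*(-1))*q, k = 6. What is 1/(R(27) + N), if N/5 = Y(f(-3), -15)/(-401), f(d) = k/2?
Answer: 10025/1055013486 + 1447209*√3/351671162 ≈ 0.0071373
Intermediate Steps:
f(d) = 3 (f(d) = 6/2 = 6*(½) = 3)
Y(z, q) = -q
N = -75/401 (N = 5*(-1*(-15)/(-401)) = 5*(15*(-1/401)) = 5*(-15/401) = -75/401 ≈ -0.18703)
R(H) = H^(3/2)
1/(R(27) + N) = 1/(27^(3/2) - 75/401) = 1/(81*√3 - 75/401) = 1/(-75/401 + 81*√3)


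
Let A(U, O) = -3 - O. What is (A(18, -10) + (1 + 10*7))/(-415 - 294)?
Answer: -78/709 ≈ -0.11001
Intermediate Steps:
(A(18, -10) + (1 + 10*7))/(-415 - 294) = ((-3 - 1*(-10)) + (1 + 10*7))/(-415 - 294) = ((-3 + 10) + (1 + 70))/(-709) = (7 + 71)*(-1/709) = 78*(-1/709) = -78/709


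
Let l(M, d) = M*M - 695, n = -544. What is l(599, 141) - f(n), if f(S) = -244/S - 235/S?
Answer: 194809185/544 ≈ 3.5811e+5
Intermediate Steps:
l(M, d) = -695 + M² (l(M, d) = M² - 695 = -695 + M²)
f(S) = -479/S
l(599, 141) - f(n) = (-695 + 599²) - (-479)/(-544) = (-695 + 358801) - (-479)*(-1)/544 = 358106 - 1*479/544 = 358106 - 479/544 = 194809185/544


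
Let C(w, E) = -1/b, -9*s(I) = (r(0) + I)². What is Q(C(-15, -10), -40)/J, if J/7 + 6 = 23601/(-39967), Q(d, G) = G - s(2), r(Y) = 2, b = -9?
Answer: 13748648/16594389 ≈ 0.82851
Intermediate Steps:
s(I) = -(2 + I)²/9
C(w, E) = ⅑ (C(w, E) = -1/(-9) = -1*(-⅑) = ⅑)
Q(d, G) = 16/9 + G (Q(d, G) = G - (-1)*(2 + 2)²/9 = G - (-1)*4²/9 = G - (-1)*16/9 = G - 1*(-16/9) = G + 16/9 = 16/9 + G)
J = -1843821/39967 (J = -42 + 7*(23601/(-39967)) = -42 + 7*(23601*(-1/39967)) = -42 + 7*(-23601/39967) = -42 - 165207/39967 = -1843821/39967 ≈ -46.134)
Q(C(-15, -10), -40)/J = (16/9 - 40)/(-1843821/39967) = -344/9*(-39967/1843821) = 13748648/16594389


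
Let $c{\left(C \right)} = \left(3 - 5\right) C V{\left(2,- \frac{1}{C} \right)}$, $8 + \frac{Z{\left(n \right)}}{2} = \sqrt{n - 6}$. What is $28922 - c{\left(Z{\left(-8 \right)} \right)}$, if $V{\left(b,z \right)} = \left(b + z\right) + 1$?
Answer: $28824 + 12 i \sqrt{14} \approx 28824.0 + 44.9 i$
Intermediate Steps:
$Z{\left(n \right)} = -16 + 2 \sqrt{-6 + n}$ ($Z{\left(n \right)} = -16 + 2 \sqrt{n - 6} = -16 + 2 \sqrt{-6 + n}$)
$V{\left(b,z \right)} = 1 + b + z$
$c{\left(C \right)} = - 2 C \left(3 - \frac{1}{C}\right)$ ($c{\left(C \right)} = \left(3 - 5\right) C \left(1 + 2 - \frac{1}{C}\right) = - 2 C \left(3 - \frac{1}{C}\right)$)
$28922 - c{\left(Z{\left(-8 \right)} \right)} = 28922 - \left(2 - 6 \left(-16 + 2 \sqrt{-6 - 8}\right)\right) = 28922 - \left(2 - 6 \left(-16 + 2 \sqrt{-14}\right)\right) = 28922 - \left(2 - 6 \left(-16 + 2 i \sqrt{14}\right)\right) = 28922 - \left(2 + \left(96 - 12 i \sqrt{14}\right)\right) = 28922 - \left(98 - 12 i \sqrt{14}\right) = 28824 + 12 i \sqrt{14}$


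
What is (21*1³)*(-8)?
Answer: -168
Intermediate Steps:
(21*1³)*(-8) = (21*1)*(-8) = 21*(-8) = -168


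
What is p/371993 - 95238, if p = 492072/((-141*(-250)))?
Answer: -208138732255238/2185458875 ≈ -95238.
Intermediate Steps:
p = 82012/5875 (p = 492072/35250 = 492072*(1/35250) = 82012/5875 ≈ 13.959)
p/371993 - 95238 = (82012/5875)/371993 - 95238 = (82012/5875)*(1/371993) - 95238 = 82012/2185458875 - 95238 = -208138732255238/2185458875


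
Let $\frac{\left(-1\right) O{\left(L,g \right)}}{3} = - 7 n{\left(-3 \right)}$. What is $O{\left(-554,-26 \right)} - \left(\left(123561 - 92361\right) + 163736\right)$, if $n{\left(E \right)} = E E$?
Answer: $-194747$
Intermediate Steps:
$n{\left(E \right)} = E^{2}$
$O{\left(L,g \right)} = 189$ ($O{\left(L,g \right)} = - 3 \left(- 7 \left(-3\right)^{2}\right) = - 3 \left(\left(-7\right) 9\right) = \left(-3\right) \left(-63\right) = 189$)
$O{\left(-554,-26 \right)} - \left(\left(123561 - 92361\right) + 163736\right) = 189 - \left(\left(123561 - 92361\right) + 163736\right) = 189 - \left(31200 + 163736\right) = 189 - 194936 = -194747$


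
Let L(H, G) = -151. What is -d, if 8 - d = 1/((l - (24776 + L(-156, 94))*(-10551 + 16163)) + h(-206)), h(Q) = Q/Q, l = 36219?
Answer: -1105274241/138159280 ≈ -8.0000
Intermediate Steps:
h(Q) = 1
d = 1105274241/138159280 (d = 8 - 1/((36219 - (24776 - 151)*(-10551 + 16163)) + 1) = 8 - 1/((36219 - 24625*5612) + 1) = 8 - 1/((36219 - 1*138195500) + 1) = 8 - 1/((36219 - 138195500) + 1) = 8 - 1/(-138159281 + 1) = 8 - 1/(-138159280) = 8 - 1*(-1/138159280) = 8 + 1/138159280 = 1105274241/138159280 ≈ 8.0000)
-d = -1*1105274241/138159280 = -1105274241/138159280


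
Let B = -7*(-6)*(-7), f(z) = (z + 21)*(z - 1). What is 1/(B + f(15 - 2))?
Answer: 1/114 ≈ 0.0087719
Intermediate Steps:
f(z) = (-1 + z)*(21 + z) (f(z) = (21 + z)*(-1 + z) = (-1 + z)*(21 + z))
B = -294 (B = 42*(-7) = -294)
1/(B + f(15 - 2)) = 1/(-294 + (-21 + (15 - 2)**2 + 20*(15 - 2))) = 1/(-294 + (-21 + 13**2 + 20*13)) = 1/(-294 + (-21 + 169 + 260)) = 1/(-294 + 408) = 1/114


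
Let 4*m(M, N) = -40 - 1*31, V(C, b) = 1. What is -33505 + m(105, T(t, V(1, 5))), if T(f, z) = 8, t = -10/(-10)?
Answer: -134091/4 ≈ -33523.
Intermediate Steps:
t = 1 (t = -10*(-⅒) = 1)
m(M, N) = -71/4 (m(M, N) = (-40 - 1*31)/4 = (-40 - 31)/4 = (¼)*(-71) = -71/4)
-33505 + m(105, T(t, V(1, 5))) = -33505 - 71/4 = -134091/4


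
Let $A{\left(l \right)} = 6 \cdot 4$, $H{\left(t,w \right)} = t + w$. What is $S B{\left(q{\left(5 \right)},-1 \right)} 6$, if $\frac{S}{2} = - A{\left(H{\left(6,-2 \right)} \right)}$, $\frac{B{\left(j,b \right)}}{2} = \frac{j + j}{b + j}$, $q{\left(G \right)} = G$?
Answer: $-1440$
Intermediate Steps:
$B{\left(j,b \right)} = \frac{4 j}{b + j}$ ($B{\left(j,b \right)} = 2 \frac{j + j}{b + j} = 2 \frac{2 j}{b + j} = \frac{4 j}{b + j}$)
$A{\left(l \right)} = 24$
$S = -48$ ($S = 2 \left(\left(-1\right) 24\right) = 2 \left(-24\right) = -48$)
$S B{\left(q{\left(5 \right)},-1 \right)} 6 = - 48 \cdot 4 \cdot 5 \frac{1}{-1 + 5} \cdot 6 = - 48 \cdot 4 \cdot 5 \cdot \frac{1}{4} \cdot 6 = \left(-48\right) 5 \cdot 6 = \left(-240\right) 6 = -1440$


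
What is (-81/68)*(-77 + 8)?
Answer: 5589/68 ≈ 82.191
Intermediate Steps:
(-81/68)*(-77 + 8) = -81*1/68*(-69) = -81/68*(-69) = 5589/68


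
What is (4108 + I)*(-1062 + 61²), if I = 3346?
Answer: 19820186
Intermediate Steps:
(4108 + I)*(-1062 + 61²) = (4108 + 3346)*(-1062 + 61²) = 7454*(-1062 + 3721) = 7454*2659 = 19820186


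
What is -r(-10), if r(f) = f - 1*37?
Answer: 47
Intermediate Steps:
r(f) = -37 + f (r(f) = f - 37 = -37 + f)
-r(-10) = -(-37 - 10) = -1*(-47) = 47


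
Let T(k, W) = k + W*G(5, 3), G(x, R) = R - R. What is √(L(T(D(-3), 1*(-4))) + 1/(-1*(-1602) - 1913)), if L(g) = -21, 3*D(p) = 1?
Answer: 2*I*√507863/311 ≈ 4.5829*I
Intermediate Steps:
D(p) = ⅓ (D(p) = (⅓)*1 = ⅓)
G(x, R) = 0
T(k, W) = k (T(k, W) = k + W*0 = k + 0 = k)
√(L(T(D(-3), 1*(-4))) + 1/(-1*(-1602) - 1913)) = √(-21 + 1/(-1*(-1602) - 1913)) = √(-21 + 1/(1602 - 1913)) = √(-21 + 1/(-311)) = √(-21 - 1/311) = √(-6532/311) = 2*I*√507863/311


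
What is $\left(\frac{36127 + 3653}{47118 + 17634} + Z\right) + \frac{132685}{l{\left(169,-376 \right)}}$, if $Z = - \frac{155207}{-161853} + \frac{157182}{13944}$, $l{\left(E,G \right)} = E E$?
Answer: $\frac{63373110821445794}{3623116049975877} \approx 17.491$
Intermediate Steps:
$l{\left(E,G \right)} = E^{2}$
$Z = \frac{4600764109}{376146372}$ ($Z = \left(-155207\right) \left(- \frac{1}{161853}\right) + 157182 \cdot \frac{1}{13944} = \frac{155207}{161853} + \frac{26197}{2324} = \frac{4600764109}{376146372} \approx 12.231$)
$\left(\frac{36127 + 3653}{47118 + 17634} + Z\right) + \frac{132685}{l{\left(169,-376 \right)}} = \left(\frac{36127 + 3653}{47118 + 17634} + \frac{4600764109}{376146372}\right) + \frac{132685}{169^{2}} = \left(\frac{39780}{64752} + \frac{4600764109}{376146372}\right) + \frac{132685}{28561} = \left(39780 \cdot \frac{1}{64752} + \frac{4600764109}{376146372}\right) + 132685 \cdot \frac{1}{28561} = \left(\frac{3315}{5396} + \frac{4600764109}{376146372}\right) + \frac{132685}{28561} = \frac{1629540522209}{126855363957} + \frac{132685}{28561} = \frac{63373110821445794}{3623116049975877}$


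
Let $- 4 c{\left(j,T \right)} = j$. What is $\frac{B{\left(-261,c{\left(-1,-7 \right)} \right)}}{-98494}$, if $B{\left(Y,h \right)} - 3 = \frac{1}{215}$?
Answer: $- \frac{323}{10588105} \approx -3.0506 \cdot 10^{-5}$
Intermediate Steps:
$c{\left(j,T \right)} = - \frac{j}{4}$
$B{\left(Y,h \right)} = \frac{646}{215}$ ($B{\left(Y,h \right)} = 3 + \frac{1}{215} = \frac{646}{215}$)
$\frac{B{\left(-261,c{\left(-1,-7 \right)} \right)}}{-98494} = \frac{646}{215 \left(-98494\right)} = \frac{646}{215} \left(- \frac{1}{98494}\right) = - \frac{323}{10588105}$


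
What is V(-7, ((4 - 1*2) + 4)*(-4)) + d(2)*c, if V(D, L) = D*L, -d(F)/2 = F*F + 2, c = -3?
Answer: 204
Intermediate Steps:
d(F) = -4 - 2*F² (d(F) = -2*(F*F + 2) = -2*(F² + 2) = -2*(2 + F²) = -4 - 2*F²)
V(-7, ((4 - 1*2) + 4)*(-4)) + d(2)*c = -7*((4 - 1*2) + 4)*(-4) + (-4 - 2*2²)*(-3) = -7*((4 - 2) + 4)*(-4) + (-4 - 2*4)*(-3) = -7*(2 + 4)*(-4) + (-4 - 8)*(-3) = -42*(-4) - 12*(-3) = -7*(-24) + 36 = 168 + 36 = 204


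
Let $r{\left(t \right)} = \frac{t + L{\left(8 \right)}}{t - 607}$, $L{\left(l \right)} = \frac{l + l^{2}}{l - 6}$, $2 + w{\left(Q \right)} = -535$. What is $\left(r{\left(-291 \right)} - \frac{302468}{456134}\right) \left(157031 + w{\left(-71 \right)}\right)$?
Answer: $- \frac{6075961474609}{102402083} \approx -59334.0$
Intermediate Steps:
$w{\left(Q \right)} = -537$ ($w{\left(Q \right)} = -2 - 535 = -537$)
$L{\left(l \right)} = \frac{l + l^{2}}{-6 + l}$
$r{\left(t \right)} = \frac{36 + t}{-607 + t}$ ($r{\left(t \right)} = \frac{t + \frac{8 \left(1 + 8\right)}{-6 + 8}}{t - 607} = \frac{t + 8 \cdot \frac{1}{2} \cdot 9}{-607 + t} = \frac{t + 36}{-607 + t} = \frac{36 + t}{-607 + t}$)
$\left(r{\left(-291 \right)} - \frac{302468}{456134}\right) \left(157031 + w{\left(-71 \right)}\right) = \left(\frac{36 - 291}{-607 - 291} - \frac{302468}{456134}\right) \left(157031 - 537\right) = \left(\frac{1}{-898} \left(-255\right) - \frac{151234}{228067}\right) 156494 = \left(\left(- \frac{1}{898}\right) \left(-255\right) - \frac{151234}{228067}\right) 156494 = \left(\frac{255}{898} - \frac{151234}{228067}\right) 156494 = \left(- \frac{77651047}{204804166}\right) 156494 = - \frac{6075961474609}{102402083}$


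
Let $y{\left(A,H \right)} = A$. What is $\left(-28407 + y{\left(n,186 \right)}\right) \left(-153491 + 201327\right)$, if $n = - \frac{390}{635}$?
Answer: $- \frac{172581142212}{127} \approx -1.3589 \cdot 10^{9}$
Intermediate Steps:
$n = - \frac{78}{127}$ ($n = - \frac{390}{635} = \left(-1\right) \frac{78}{127} = - \frac{78}{127} \approx -0.61417$)
$\left(-28407 + y{\left(n,186 \right)}\right) \left(-153491 + 201327\right) = \left(-28407 - \frac{78}{127}\right) \left(-153491 + 201327\right) = \left(- \frac{3607767}{127}\right) 47836 = - \frac{172581142212}{127}$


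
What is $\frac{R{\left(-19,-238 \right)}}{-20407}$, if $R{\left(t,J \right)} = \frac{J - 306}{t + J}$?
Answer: $- \frac{544}{5244599} \approx -0.00010373$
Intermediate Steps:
$R{\left(t,J \right)} = \frac{-306 + J}{J + t}$
$\frac{R{\left(-19,-238 \right)}}{-20407} = \frac{\frac{1}{-238 - 19} \left(-306 - 238\right)}{-20407} = \frac{1}{-257} \left(-544\right) \left(- \frac{1}{20407}\right) = \left(- \frac{1}{257}\right) \left(-544\right) \left(- \frac{1}{20407}\right) = \frac{544}{257} \left(- \frac{1}{20407}\right) = - \frac{544}{5244599}$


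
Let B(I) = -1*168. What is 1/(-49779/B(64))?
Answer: 56/16593 ≈ 0.0033749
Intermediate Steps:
B(I) = -168
1/(-49779/B(64)) = 1/(-49779/(-168)) = 1/(-49779*(-1/168)) = 1/(16593/56) = 56/16593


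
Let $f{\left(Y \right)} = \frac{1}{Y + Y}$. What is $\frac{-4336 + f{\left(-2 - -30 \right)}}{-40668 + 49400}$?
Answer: $- \frac{242815}{488992} \approx -0.49656$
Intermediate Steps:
$f{\left(Y \right)} = \frac{1}{2 Y}$
$\frac{-4336 + f{\left(-2 - -30 \right)}}{-40668 + 49400} = \frac{-4336 + \frac{1}{2 \left(-2 - -30\right)}}{-40668 + 49400} = \frac{-4336 + \frac{1}{2 \left(-2 + 30\right)}}{8732} = \left(-4336 + \frac{1}{2 \cdot 28}\right) \frac{1}{8732} = \left(-4336 + \frac{1}{2} \cdot \frac{1}{28}\right) \frac{1}{8732} = \left(-4336 + \frac{1}{56}\right) \frac{1}{8732} = \left(- \frac{242815}{56}\right) \frac{1}{8732} = - \frac{242815}{488992}$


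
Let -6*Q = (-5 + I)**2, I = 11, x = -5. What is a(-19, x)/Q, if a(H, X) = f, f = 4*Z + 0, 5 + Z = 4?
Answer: 2/3 ≈ 0.66667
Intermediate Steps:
Z = -1 (Z = -5 + 4 = -1)
f = -4 (f = 4*(-1) + 0 = -4 + 0 = -4)
Q = -6 (Q = -(-5 + 11)**2/6 = -1/6*6**2 = -1/6*36 = -6)
a(H, X) = -4
a(-19, x)/Q = -4/(-6) = -4*(-1/6) = 2/3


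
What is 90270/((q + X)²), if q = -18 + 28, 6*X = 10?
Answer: 162486/245 ≈ 663.21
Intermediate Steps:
X = 5/3 (X = (⅙)*10 = 5/3 ≈ 1.6667)
q = 10
90270/((q + X)²) = 90270/((10 + 5/3)²) = 90270/((35/3)²) = 90270/(1225/9) = 90270*(9/1225) = 162486/245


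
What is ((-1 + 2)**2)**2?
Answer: 1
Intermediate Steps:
((-1 + 2)**2)**2 = (1**2)**2 = 1**2 = 1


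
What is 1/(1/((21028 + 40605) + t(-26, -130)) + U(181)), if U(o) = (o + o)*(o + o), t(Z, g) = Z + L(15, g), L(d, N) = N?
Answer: 61477/8056191989 ≈ 7.6310e-6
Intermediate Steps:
t(Z, g) = Z + g
U(o) = 4*o² (U(o) = (2*o)*(2*o) = 4*o²)
1/(1/((21028 + 40605) + t(-26, -130)) + U(181)) = 1/(1/((21028 + 40605) + (-26 - 130)) + 4*181²) = 1/(1/(61633 - 156) + 4*32761) = 1/(1/61477 + 131044) = 1/(8056191989/61477) = 61477/8056191989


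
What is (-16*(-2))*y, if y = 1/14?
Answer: 16/7 ≈ 2.2857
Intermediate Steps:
y = 1/14 ≈ 0.071429
(-16*(-2))*y = -16*(-2)*(1/14) = 32*(1/14) = 16/7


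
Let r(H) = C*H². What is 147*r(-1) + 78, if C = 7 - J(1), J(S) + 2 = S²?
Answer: 1254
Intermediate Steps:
J(S) = -2 + S²
C = 8 (C = 7 - (-2 + 1²) = 7 - (-2 + 1) = 7 - 1*(-1) = 7 + 1 = 8)
r(H) = 8*H²
147*r(-1) + 78 = 147*(8*(-1)²) + 78 = 147*(8*1) + 78 = 147*8 + 78 = 1176 + 78 = 1254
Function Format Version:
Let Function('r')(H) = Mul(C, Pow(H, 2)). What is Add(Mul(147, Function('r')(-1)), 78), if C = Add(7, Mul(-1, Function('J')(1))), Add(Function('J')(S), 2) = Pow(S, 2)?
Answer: 1254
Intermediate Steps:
Function('J')(S) = Add(-2, Pow(S, 2))
C = 8 (C = Add(7, Mul(-1, Add(-2, Pow(1, 2)))) = Add(7, Mul(-1, Add(-2, 1))) = Add(7, Mul(-1, -1)) = Add(7, 1) = 8)
Function('r')(H) = Mul(8, Pow(H, 2))
Add(Mul(147, Function('r')(-1)), 78) = Add(Mul(147, Mul(8, Pow(-1, 2))), 78) = Add(Mul(147, Mul(8, 1)), 78) = Add(Mul(147, 8), 78) = Add(1176, 78) = 1254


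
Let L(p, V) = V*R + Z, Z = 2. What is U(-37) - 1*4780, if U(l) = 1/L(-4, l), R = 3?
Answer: -521021/109 ≈ -4780.0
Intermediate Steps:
L(p, V) = 2 + 3*V (L(p, V) = V*3 + 2 = 3*V + 2 = 2 + 3*V)
U(l) = 1/(2 + 3*l)
U(-37) - 1*4780 = 1/(2 + 3*(-37)) - 1*4780 = 1/(2 - 111) - 4780 = 1/(-109) - 4780 = -1/109 - 4780 = -521021/109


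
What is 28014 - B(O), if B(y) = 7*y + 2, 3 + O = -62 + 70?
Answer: 27977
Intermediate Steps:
O = 5 (O = -3 + (-62 + 70) = -3 + 8 = 5)
B(y) = 2 + 7*y
28014 - B(O) = 28014 - (2 + 7*5) = 28014 - (2 + 35) = 28014 - 1*37 = 28014 - 37 = 27977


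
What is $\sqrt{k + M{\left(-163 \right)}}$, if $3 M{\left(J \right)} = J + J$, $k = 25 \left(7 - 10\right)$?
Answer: $\frac{i \sqrt{1653}}{3} \approx 13.552 i$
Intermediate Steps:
$k = -75$ ($k = 25 \left(-3\right) = -75$)
$M{\left(J \right)} = \frac{2 J}{3}$ ($M{\left(J \right)} = \frac{J + J}{3} = \frac{2 J}{3}$)
$\sqrt{k + M{\left(-163 \right)}} = \sqrt{-75 + \frac{2}{3} \left(-163\right)} = \sqrt{-75 - \frac{326}{3}} = \sqrt{- \frac{551}{3}} = \frac{i \sqrt{1653}}{3}$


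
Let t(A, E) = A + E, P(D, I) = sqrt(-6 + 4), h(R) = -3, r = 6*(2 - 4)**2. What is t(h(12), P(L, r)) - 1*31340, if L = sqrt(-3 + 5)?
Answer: -31343 + I*sqrt(2) ≈ -31343.0 + 1.4142*I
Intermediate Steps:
r = 24 (r = 6*(-2)**2 = 6*4 = 24)
L = sqrt(2) ≈ 1.4142
P(D, I) = I*sqrt(2) (P(D, I) = sqrt(-2) = I*sqrt(2))
t(h(12), P(L, r)) - 1*31340 = (-3 + I*sqrt(2)) - 1*31340 = (-3 + I*sqrt(2)) - 31340 = -31343 + I*sqrt(2)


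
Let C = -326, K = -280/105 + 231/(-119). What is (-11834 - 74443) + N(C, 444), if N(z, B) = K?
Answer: -4400362/51 ≈ -86282.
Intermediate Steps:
K = -235/51 (K = -280*1/105 + 231*(-1/119) = -8/3 - 33/17 = -235/51 ≈ -4.6078)
N(z, B) = -235/51
(-11834 - 74443) + N(C, 444) = (-11834 - 74443) - 235/51 = -86277 - 235/51 = -4400362/51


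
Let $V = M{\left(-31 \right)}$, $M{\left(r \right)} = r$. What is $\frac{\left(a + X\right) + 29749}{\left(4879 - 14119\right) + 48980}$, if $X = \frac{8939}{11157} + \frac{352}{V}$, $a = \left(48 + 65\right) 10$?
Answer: $\frac{5338188469}{6872377290} \approx 0.77676$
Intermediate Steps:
$V = -31$
$a = 1130$ ($a = 113 \cdot 10 = 1130$)
$X = - \frac{3650155}{345867}$ ($X = \frac{8939}{11157} + \frac{352}{-31} = 8939 \cdot \frac{1}{11157} + 352 \left(- \frac{1}{31}\right) = \frac{8939}{11157} - \frac{352}{31} = - \frac{3650155}{345867} \approx -10.554$)
$\frac{\left(a + X\right) + 29749}{\left(4879 - 14119\right) + 48980} = \frac{\left(1130 - \frac{3650155}{345867}\right) + 29749}{\left(4879 - 14119\right) + 48980} = \frac{\frac{387179555}{345867} + 29749}{\left(4879 - 14119\right) + 48980} = \frac{10676376938}{345867 \left(-9240 + 48980\right)} = \frac{10676376938}{345867 \cdot 39740} = \frac{10676376938}{345867} \cdot \frac{1}{39740} = \frac{5338188469}{6872377290}$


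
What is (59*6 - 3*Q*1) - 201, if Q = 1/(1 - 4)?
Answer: 154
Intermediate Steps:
Q = -⅓ (Q = 1/(-3) = -⅓ ≈ -0.33333)
(59*6 - 3*Q*1) - 201 = (59*6 - 3*(-⅓)*1) - 201 = (354 + 1*1) - 201 = (354 + 1) - 201 = 355 - 201 = 154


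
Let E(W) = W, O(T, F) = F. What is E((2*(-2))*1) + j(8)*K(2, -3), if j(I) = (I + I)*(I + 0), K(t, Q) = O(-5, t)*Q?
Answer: -772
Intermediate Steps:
K(t, Q) = Q*t (K(t, Q) = t*Q = Q*t)
j(I) = 2*I² (j(I) = (2*I)*I = 2*I²)
E((2*(-2))*1) + j(8)*K(2, -3) = (2*(-2))*1 + (2*8²)*(-3*2) = -4*1 + (2*64)*(-6) = -4 + 128*(-6) = -4 - 768 = -772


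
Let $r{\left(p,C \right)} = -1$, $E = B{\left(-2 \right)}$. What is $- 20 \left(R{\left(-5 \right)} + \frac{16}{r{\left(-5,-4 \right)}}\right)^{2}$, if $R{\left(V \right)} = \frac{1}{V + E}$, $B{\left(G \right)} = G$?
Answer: $- \frac{255380}{49} \approx -5211.8$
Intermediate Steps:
$E = -2$
$R{\left(V \right)} = \frac{1}{-2 + V}$ ($R{\left(V \right)} = \frac{1}{V - 2} = \frac{1}{-2 + V}$)
$- 20 \left(R{\left(-5 \right)} + \frac{16}{r{\left(-5,-4 \right)}}\right)^{2} = - 20 \left(\frac{1}{-2 - 5} + \frac{16}{-1}\right)^{2} = - 20 \left(\frac{1}{-7} + 16 \left(-1\right)\right)^{2} = - 20 \left(- \frac{1}{7} - 16\right)^{2} = - 20 \left(- \frac{113}{7}\right)^{2} = \left(-20\right) \frac{12769}{49} = - \frac{255380}{49}$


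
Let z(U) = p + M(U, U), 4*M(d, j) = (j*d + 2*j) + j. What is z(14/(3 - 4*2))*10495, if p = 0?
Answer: -14693/10 ≈ -1469.3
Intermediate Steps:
M(d, j) = 3*j/4 + d*j/4 (M(d, j) = ((j*d + 2*j) + j)/4 = ((d*j + 2*j) + j)/4 = ((2*j + d*j) + j)/4 = (3*j + d*j)/4 = 3*j/4 + d*j/4)
z(U) = U*(3 + U)/4 (z(U) = 0 + U*(3 + U)/4 = U*(3 + U)/4)
z(14/(3 - 4*2))*10495 = ((14/(3 - 4*2))*(3 + 14/(3 - 4*2))/4)*10495 = ((14/(3 - 8))*(3 + 14/(3 - 8))/4)*10495 = ((14/(-5))*(3 + 14/(-5))/4)*10495 = ((14*(-⅕))*(3 + 14*(-⅕))/4)*10495 = ((¼)*(-14/5)*(3 - 14/5))*10495 = ((¼)*(-14/5)*(⅕))*10495 = -7/50*10495 = -14693/10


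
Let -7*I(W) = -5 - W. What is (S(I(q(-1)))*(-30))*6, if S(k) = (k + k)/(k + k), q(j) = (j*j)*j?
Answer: -180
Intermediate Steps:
q(j) = j³ (q(j) = j²*j = j³)
I(W) = 5/7 + W/7 (I(W) = -(-5 - W)/7 = 5/7 + W/7)
S(k) = 1 (S(k) = (2*k)/((2*k)) = (2*k)*(1/(2*k)) = 1)
(S(I(q(-1)))*(-30))*6 = (1*(-30))*6 = -30*6 = -180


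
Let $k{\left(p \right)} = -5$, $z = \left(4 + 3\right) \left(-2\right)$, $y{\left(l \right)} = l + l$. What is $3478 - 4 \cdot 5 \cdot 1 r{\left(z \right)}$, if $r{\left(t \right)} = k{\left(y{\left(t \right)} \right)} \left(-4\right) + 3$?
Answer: $3018$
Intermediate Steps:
$y{\left(l \right)} = 2 l$
$z = -14$ ($z = 7 \left(-2\right) = -14$)
$r{\left(t \right)} = 23$ ($r{\left(t \right)} = \left(-5\right) \left(-4\right) + 3 = 20 + 3 = 23$)
$3478 - 4 \cdot 5 \cdot 1 r{\left(z \right)} = 3478 - 4 \cdot 5 \cdot 1 \cdot 23 = 3478 - 20 \cdot 1 \cdot 23 = 3478 - 20 \cdot 23 = 3478 - 460 = 3018$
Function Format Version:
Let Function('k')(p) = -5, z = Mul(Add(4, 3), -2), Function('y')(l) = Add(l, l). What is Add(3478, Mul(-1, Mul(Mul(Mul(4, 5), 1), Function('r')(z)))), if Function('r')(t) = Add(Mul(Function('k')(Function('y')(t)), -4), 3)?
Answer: 3018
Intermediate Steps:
Function('y')(l) = Mul(2, l)
z = -14 (z = Mul(7, -2) = -14)
Function('r')(t) = 23 (Function('r')(t) = Add(Mul(-5, -4), 3) = Add(20, 3) = 23)
Add(3478, Mul(-1, Mul(Mul(Mul(4, 5), 1), Function('r')(z)))) = Add(3478, Mul(-1, Mul(Mul(Mul(4, 5), 1), 23))) = Add(3478, Mul(-1, Mul(Mul(20, 1), 23))) = Add(3478, Mul(-1, Mul(20, 23))) = Add(3478, Mul(-1, 460)) = Add(3478, -460) = 3018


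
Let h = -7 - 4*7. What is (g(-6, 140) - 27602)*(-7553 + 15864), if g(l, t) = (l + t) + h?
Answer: -228577433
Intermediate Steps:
h = -35 (h = -7 - 28 = -35)
g(l, t) = -35 + l + t (g(l, t) = (l + t) - 35 = -35 + l + t)
(g(-6, 140) - 27602)*(-7553 + 15864) = ((-35 - 6 + 140) - 27602)*(-7553 + 15864) = (99 - 27602)*8311 = -27503*8311 = -228577433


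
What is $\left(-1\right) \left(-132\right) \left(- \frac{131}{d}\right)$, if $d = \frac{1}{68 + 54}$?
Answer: $-2109624$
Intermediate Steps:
$d = \frac{1}{122} \approx 0.0081967$
$\left(-1\right) \left(-132\right) \left(- \frac{131}{d}\right) = \left(-1\right) \left(-132\right) \left(- 131 \frac{1}{\frac{1}{122}}\right) = 132 \left(\left(-131\right) 122\right) = 132 \left(-15982\right) = -2109624$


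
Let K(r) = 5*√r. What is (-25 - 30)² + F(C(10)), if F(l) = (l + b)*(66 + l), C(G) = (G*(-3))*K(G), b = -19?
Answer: 226771 - 7050*√10 ≈ 2.0448e+5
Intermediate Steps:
C(G) = -15*G^(3/2) (C(G) = (G*(-3))*(5*√G) = (-3*G)*(5*√G) = -15*G^(3/2))
F(l) = (-19 + l)*(66 + l) (F(l) = (l - 19)*(66 + l) = (-19 + l)*(66 + l))
(-25 - 30)² + F(C(10)) = (-25 - 30)² + (-1254 + (-150*√10)² + 47*(-150*√10)) = (-55)² + (-1254 + (-150*√10)² + 47*(-150*√10)) = 3025 + (-1254 + (-150*√10)² + 47*(-150*√10)) = 3025 + (-1254 + 225000 - 7050*√10) = 3025 + (223746 - 7050*√10) = 226771 - 7050*√10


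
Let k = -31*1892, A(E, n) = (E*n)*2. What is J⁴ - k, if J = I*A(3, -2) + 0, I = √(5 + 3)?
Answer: 1385756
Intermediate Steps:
I = 2*√2 (I = √8 = 2*√2 ≈ 2.8284)
A(E, n) = 2*E*n
k = -58652
J = -24*√2 (J = (2*√2)*(2*3*(-2)) + 0 = (2*√2)*(-12) + 0 = -24*√2 + 0 = -24*√2 ≈ -33.941)
J⁴ - k = (-24*√2)⁴ - 1*(-58652) = 1327104 + 58652 = 1385756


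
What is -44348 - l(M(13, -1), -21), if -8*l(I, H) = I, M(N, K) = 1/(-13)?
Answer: -4612193/104 ≈ -44348.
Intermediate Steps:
M(N, K) = -1/13
l(I, H) = -I/8
-44348 - l(M(13, -1), -21) = -44348 - (-1)*(-1)/(8*13) = -44348 - 1*1/104 = -44348 - 1/104 = -4612193/104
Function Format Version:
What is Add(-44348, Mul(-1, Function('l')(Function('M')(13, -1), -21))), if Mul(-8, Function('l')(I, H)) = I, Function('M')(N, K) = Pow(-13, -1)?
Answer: Rational(-4612193, 104) ≈ -44348.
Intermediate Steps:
Function('M')(N, K) = Rational(-1, 13)
Function('l')(I, H) = Mul(Rational(-1, 8), I)
Add(-44348, Mul(-1, Function('l')(Function('M')(13, -1), -21))) = Add(-44348, Mul(-1, Mul(Rational(-1, 8), Rational(-1, 13)))) = Add(-44348, Mul(-1, Rational(1, 104))) = Add(-44348, Rational(-1, 104)) = Rational(-4612193, 104)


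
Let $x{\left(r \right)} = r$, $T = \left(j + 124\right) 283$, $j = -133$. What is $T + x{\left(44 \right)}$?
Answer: $-2503$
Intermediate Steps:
$T = -2547$ ($T = \left(-133 + 124\right) 283 = \left(-9\right) 283 = -2547$)
$T + x{\left(44 \right)} = -2547 + 44 = -2503$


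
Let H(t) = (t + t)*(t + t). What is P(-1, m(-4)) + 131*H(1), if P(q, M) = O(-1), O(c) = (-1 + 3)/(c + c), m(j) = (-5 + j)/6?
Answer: 523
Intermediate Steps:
m(j) = -5/6 + j/6 (m(j) = (-5 + j)*(1/6) = -5/6 + j/6)
O(c) = 1/c (O(c) = 2/((2*c)) = 2*(1/(2*c)) = 1/c)
P(q, M) = -1 (P(q, M) = 1/(-1) = -1)
H(t) = 4*t**2 (H(t) = (2*t)*(2*t) = 4*t**2)
P(-1, m(-4)) + 131*H(1) = -1 + 131*(4*1**2) = -1 + 131*(4*1) = -1 + 131*4 = -1 + 524 = 523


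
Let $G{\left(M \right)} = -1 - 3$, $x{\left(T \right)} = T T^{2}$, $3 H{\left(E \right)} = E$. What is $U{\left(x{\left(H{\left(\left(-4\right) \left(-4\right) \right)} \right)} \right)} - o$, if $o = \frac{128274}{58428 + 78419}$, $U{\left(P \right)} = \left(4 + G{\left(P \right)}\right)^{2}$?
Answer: $- \frac{128274}{136847} \approx -0.93735$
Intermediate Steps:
$H{\left(E \right)} = \frac{E}{3}$
$x{\left(T \right)} = T^{3}$
$G{\left(M \right)} = -4$
$U{\left(P \right)} = 0$ ($U{\left(P \right)} = \left(4 - 4\right)^{2} = 0^{2} = 0$)
$o = \frac{128274}{136847} \approx 0.93735$
$U{\left(x{\left(H{\left(\left(-4\right) \left(-4\right) \right)} \right)} \right)} - o = 0 - \frac{128274}{136847} = - \frac{128274}{136847}$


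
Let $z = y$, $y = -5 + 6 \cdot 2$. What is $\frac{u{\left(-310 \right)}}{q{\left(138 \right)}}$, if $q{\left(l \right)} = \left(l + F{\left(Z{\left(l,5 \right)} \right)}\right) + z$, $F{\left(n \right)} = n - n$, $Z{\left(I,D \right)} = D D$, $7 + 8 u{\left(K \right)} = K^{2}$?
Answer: $\frac{96093}{1160} \approx 82.839$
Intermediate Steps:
$u{\left(K \right)} = - \frac{7}{8} + \frac{K^{2}}{8}$
$Z{\left(I,D \right)} = D^{2}$
$y = 7$ ($y = -5 + 12 = 7$)
$z = 7$
$F{\left(n \right)} = 0$
$q{\left(l \right)} = 7 + l$ ($q{\left(l \right)} = \left(l + 0\right) + 7 = l + 7 = 7 + l$)
$\frac{u{\left(-310 \right)}}{q{\left(138 \right)}} = \frac{- \frac{7}{8} + \frac{\left(-310\right)^{2}}{8}}{7 + 138} = \frac{- \frac{7}{8} + \frac{1}{8} \cdot 96100}{145} = \left(- \frac{7}{8} + \frac{24025}{2}\right) \frac{1}{145} = \frac{96093}{8} \cdot \frac{1}{145} = \frac{96093}{1160}$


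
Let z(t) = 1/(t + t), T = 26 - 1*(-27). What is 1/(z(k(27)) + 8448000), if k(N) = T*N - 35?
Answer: 2792/23586816001 ≈ 1.1837e-7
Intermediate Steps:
T = 53 (T = 26 + 27 = 53)
k(N) = -35 + 53*N (k(N) = 53*N - 35 = -35 + 53*N)
z(t) = 1/(2*t)
1/(z(k(27)) + 8448000) = 1/(1/(2*(-35 + 53*27)) + 8448000) = 1/(1/(2*(-35 + 1431)) + 8448000) = 1/((1/2)/1396 + 8448000) = 1/((1/2)*(1/1396) + 8448000) = 1/(1/2792 + 8448000) = 1/(23586816001/2792) = 2792/23586816001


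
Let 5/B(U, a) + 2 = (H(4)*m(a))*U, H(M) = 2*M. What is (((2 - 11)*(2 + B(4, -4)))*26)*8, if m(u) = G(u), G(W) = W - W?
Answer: 936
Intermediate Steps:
G(W) = 0
m(u) = 0
B(U, a) = -5/2 (B(U, a) = 5/(-2 + ((2*4)*0)*U) = 5/(-2 + (8*0)*U) = 5/(-2 + 0*U) = 5/(-2 + 0) = 5/(-2) = 5*(-½) = -5/2)
(((2 - 11)*(2 + B(4, -4)))*26)*8 = (((2 - 11)*(2 - 5/2))*26)*8 = (-9*(-½)*26)*8 = ((9/2)*26)*8 = 117*8 = 936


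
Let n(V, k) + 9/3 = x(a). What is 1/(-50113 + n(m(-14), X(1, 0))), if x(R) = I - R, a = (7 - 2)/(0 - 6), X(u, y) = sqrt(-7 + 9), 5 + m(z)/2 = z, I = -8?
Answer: -6/300739 ≈ -1.9951e-5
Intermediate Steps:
m(z) = -10 + 2*z
X(u, y) = sqrt(2)
a = -5/6 (a = 5/(-6) = 5*(-1/6) = -5/6 ≈ -0.83333)
x(R) = -8 - R
n(V, k) = -61/6 (n(V, k) = -3 + (-8 - 1*(-5/6)) = -3 + (-8 + 5/6) = -3 - 43/6 = -61/6)
1/(-50113 + n(m(-14), X(1, 0))) = 1/(-50113 - 61/6) = 1/(-300739/6) = -6/300739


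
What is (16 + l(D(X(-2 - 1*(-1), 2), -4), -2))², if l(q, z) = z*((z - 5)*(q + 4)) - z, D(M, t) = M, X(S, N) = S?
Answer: 3600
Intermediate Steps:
l(q, z) = -z + z*(-5 + z)*(4 + q) (l(q, z) = z*((-5 + z)*(4 + q)) - z = z*(-5 + z)*(4 + q) - z = -z + z*(-5 + z)*(4 + q))
(16 + l(D(X(-2 - 1*(-1), 2), -4), -2))² = (16 - 2*(-21 - 5*(-2 - 1*(-1)) + 4*(-2) + (-2 - 1*(-1))*(-2)))² = (16 - 2*(-21 - 5*(-2 + 1) - 8 + (-2 + 1)*(-2)))² = (16 - 2*(-21 - 5*(-1) - 8 - 1*(-2)))² = (16 - 2*(-21 + 5 - 8 + 2))² = (16 - 2*(-22))² = (16 + 44)² = 60² = 3600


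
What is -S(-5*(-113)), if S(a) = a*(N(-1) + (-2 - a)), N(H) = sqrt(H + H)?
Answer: 320355 - 565*I*sqrt(2) ≈ 3.2036e+5 - 799.03*I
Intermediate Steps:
N(H) = sqrt(2)*sqrt(H) (N(H) = sqrt(2*H) = sqrt(2)*sqrt(H))
S(a) = a*(-2 - a + I*sqrt(2)) (S(a) = a*(sqrt(2)*sqrt(-1) + (-2 - a)) = a*(sqrt(2)*I + (-2 - a)) = a*(I*sqrt(2) + (-2 - a)) = a*(-2 - a + I*sqrt(2)))
-S(-5*(-113)) = -(-5*(-113))*(-2 - (-5)*(-113) + I*sqrt(2)) = -565*(-2 - 1*565 + I*sqrt(2)) = -565*(-2 - 565 + I*sqrt(2)) = -565*(-567 + I*sqrt(2)) = -(-320355 + 565*I*sqrt(2)) = 320355 - 565*I*sqrt(2)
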